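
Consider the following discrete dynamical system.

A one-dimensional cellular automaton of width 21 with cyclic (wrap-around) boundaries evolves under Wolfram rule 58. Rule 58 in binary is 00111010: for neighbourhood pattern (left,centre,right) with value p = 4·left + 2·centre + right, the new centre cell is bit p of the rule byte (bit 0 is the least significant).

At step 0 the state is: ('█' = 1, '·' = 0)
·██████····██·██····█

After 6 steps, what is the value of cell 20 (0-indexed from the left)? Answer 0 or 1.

0

k=0  ·██████····██·██····█
k=1  ██·····█··██·██·█··█·
k=2  █·█···█·███·██·█·██·█
k=3  ·█·█·█·██··██·█·██·██
k=4  █·█·█·██·███·█·██·██·
k=5  ·█·█·██·██··█·██·██·█
k=6  █·█·██·██·██·██·██·█·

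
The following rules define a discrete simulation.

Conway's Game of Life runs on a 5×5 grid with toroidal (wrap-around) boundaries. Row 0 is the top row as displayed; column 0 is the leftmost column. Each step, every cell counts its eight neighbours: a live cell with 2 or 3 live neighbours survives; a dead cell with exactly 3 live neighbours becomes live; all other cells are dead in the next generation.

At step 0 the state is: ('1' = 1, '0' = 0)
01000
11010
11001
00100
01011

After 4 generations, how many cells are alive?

3

[0] 01000
11010
11001
00100
01011
[1] 01010
00000
00011
00100
11010
[2] 11001
00111
00010
11100
11011
[3] 00000
01100
10000
00000
00010
[4] 00100
01000
01000
00000
00000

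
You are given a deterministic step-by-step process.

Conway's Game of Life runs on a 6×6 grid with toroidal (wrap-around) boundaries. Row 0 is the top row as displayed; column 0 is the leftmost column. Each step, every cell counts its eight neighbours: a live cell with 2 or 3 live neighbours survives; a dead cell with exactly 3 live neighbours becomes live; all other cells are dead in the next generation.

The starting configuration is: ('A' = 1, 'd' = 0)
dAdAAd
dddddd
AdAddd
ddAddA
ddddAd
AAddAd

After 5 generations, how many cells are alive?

[0] dAdAAd
dddddd
AdAddd
ddAddA
ddddAd
AAddAd
[1] AAAAAA
dAAAdd
dAdddd
dAdAdA
AAdAAd
AAAdAd
[2] dddddd
dddddA
dAdAAd
dAdAdA
dddddd
dddddd
[3] dddddd
ddddAd
dddAdA
AddAdd
dddddd
dddddd
[4] dddddd
ddddAd
dddAdA
ddddAd
dddddd
dddddd
[5] dddddd
ddddAd
dddAdA
ddddAd
dddddd
dddddd

4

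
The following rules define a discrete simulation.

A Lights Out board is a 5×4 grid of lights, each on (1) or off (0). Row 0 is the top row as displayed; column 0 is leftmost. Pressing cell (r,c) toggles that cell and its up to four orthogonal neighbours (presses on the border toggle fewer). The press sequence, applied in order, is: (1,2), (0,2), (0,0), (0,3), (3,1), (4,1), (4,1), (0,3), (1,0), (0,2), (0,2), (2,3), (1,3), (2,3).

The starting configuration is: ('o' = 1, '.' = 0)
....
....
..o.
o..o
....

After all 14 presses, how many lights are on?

[0] ....
....
..o.
o..o
....
[1] ..o.
.ooo
....
o..o
....
[2] .o.o
.o.o
....
o..o
....
[3] o..o
oo.o
....
o..o
....
[4] o.o.
oo..
....
o..o
....
[5] o.o.
oo..
.o..
.ooo
.o..
[6] o.o.
oo..
.o..
..oo
o.o.
[7] o.o.
oo..
.o..
.ooo
.o..
[8] o..o
oo.o
.o..
.ooo
.o..
[9] ...o
...o
oo..
.ooo
.o..
[10] .oo.
..oo
oo..
.ooo
.o..
[11] ...o
...o
oo..
.ooo
.o..
[12] ...o
....
oooo
.oo.
.o..
[13] ....
..oo
ooo.
.oo.
.o..
[14] ....
..o.
oo.o
.ooo
.o..

8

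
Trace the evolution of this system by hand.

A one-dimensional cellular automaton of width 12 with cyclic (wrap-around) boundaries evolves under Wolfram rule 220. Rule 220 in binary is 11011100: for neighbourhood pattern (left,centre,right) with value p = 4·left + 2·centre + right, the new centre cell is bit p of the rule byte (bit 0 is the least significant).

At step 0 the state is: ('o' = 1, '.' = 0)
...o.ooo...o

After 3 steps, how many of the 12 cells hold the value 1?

0) ...o.ooo...o
1) o..o.oooo..o
2) oo.o.ooooo.o
3) oo.o.ooooo.o

9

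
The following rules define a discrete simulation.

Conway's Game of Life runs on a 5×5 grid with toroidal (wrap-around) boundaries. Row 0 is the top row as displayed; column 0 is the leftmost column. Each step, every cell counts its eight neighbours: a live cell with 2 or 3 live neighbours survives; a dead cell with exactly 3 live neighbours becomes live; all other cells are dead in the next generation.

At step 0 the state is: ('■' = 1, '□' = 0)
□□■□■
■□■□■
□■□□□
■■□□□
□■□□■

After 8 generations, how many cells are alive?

2

k=0  □□■□■
■□■□■
□■□□□
■■□□□
□■□□■
k=1  □□■□■
■□■□■
□□■□■
□■■□□
□■■■■
k=2  □□□□□
■□■□■
□□■□■
□□□□■
□□□□■
k=3  ■□□■■
■■□□■
□■□□■
■□□□■
□□□□□
k=4  □■□■□
□■■□□
□■□■□
■□□□■
□□□■□
k=5  □■□■□
■■□■□
□■□■■
■□■■■
■□■■□
k=6  □□□■□
□■□■□
□□□□□
□□□□□
■□□□□
k=7  □□■□■
□□■□□
□□□□□
□□□□□
□□□□□
k=8  □□□■□
□□□■□
□□□□□
□□□□□
□□□□□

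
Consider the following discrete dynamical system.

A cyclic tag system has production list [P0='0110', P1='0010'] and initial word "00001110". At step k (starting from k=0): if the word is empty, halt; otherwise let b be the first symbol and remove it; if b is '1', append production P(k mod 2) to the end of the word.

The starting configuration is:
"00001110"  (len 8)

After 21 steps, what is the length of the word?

t=0: "00001110"  (len 8)
t=1: "0001110"  (len 7)
t=2: "001110"  (len 6)
t=3: "01110"  (len 5)
t=4: "1110"  (len 4)
t=5: "1100110"  (len 7)
t=6: "1001100010"  (len 10)
t=7: "0011000100110"  (len 13)
t=8: "011000100110"  (len 12)
t=9: "11000100110"  (len 11)
t=10: "10001001100010"  (len 14)
t=11: "00010011000100110"  (len 17)
t=12: "0010011000100110"  (len 16)
t=13: "010011000100110"  (len 15)
t=14: "10011000100110"  (len 14)
t=15: "00110001001100110"  (len 17)
t=16: "0110001001100110"  (len 16)
t=17: "110001001100110"  (len 15)
t=18: "100010011001100010"  (len 18)
t=19: "000100110011000100110"  (len 21)
t=20: "00100110011000100110"  (len 20)
t=21: "0100110011000100110"  (len 19)

19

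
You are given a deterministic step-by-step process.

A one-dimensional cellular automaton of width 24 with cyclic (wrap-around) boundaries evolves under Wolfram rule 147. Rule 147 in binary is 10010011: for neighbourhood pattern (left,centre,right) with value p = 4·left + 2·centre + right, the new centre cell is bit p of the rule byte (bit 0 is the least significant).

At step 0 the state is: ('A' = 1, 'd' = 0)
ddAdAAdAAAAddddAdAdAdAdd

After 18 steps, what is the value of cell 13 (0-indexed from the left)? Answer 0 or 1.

0

step 0: ddAdAAdAAAAddddAdAdAdAdd
step 1: AAddddddAAdAAAAdddddddAA
step 2: AdAAAAAAddddAAdAAAAAAAdA
step 3: dddAAAAdAAAAddddAAAAAddd
step 4: AAAdAAdddAAdAAAAdAAAdAAA
step 5: AAddddAAAddddAAdddAdddAA
step 6: AdAAAAdAdAAAAddAAAdAAAdA
step 7: dddAAdddddAAdAAdAdddAddd
step 8: AAAddAAAAAdddddddAAAdAAA
step 9: AAdAAdAAAdAAAAAAAdAdddAA
step 10: AddddddAdddAAAAAdddAAAdA
step 11: dAAAAAAdAAAdAAAdAAAdAddd
step 12: AdAAAAdddAdddAdddAdddAAA
step 13: dddAAdAAAdAAAdAAAdAAAdAA
step 14: AAAddddAdddAdddAdddAdddd
step 15: dAdAAAAdAAAdAAAdAAAdAAAA
step 16: ddddAAdddAdddAdddAdddAAd
step 17: AAAAddAAAdAAAdAAAdAAAddA
step 18: AAAdAAdAdddAdddAdddAdAAd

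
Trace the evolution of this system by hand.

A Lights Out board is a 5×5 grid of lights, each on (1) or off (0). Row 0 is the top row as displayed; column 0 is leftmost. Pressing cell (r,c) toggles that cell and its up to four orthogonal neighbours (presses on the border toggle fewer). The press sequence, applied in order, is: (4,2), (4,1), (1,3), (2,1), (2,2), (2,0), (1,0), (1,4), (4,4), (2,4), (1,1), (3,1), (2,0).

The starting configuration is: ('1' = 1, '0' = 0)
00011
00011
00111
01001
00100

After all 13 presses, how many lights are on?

14

0) 00011
00011
00111
01001
00100
1) 00011
00011
00111
01101
01010
2) 00011
00011
00111
00101
10110
3) 00001
00100
00101
00101
10110
4) 00001
01100
11001
01101
10110
5) 00001
01000
10111
01001
10110
6) 00001
11000
01111
11001
10110
7) 10001
00000
11111
11001
10110
8) 10000
00011
11110
11001
10110
9) 10000
00011
11110
11000
10101
10) 10000
00010
11101
11001
10101
11) 11000
11110
10101
11001
10101
12) 11000
11110
11101
00101
11101
13) 11000
01110
00101
10101
11101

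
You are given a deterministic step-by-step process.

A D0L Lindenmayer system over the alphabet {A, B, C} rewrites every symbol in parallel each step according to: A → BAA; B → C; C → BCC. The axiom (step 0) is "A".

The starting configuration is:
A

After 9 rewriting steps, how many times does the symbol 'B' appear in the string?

985

k=0  A
k=1  BAA
k=2  CBAABAA
k=3  BCCCBAABAACBAABAA
k=4  CBCCBCCBCCCBAABAACBAABAABCCCBAABAACBAABAA
k=5  BCCCBCCBCCCBCCBCCCBCCBCCBCCCBAABAACBAABAABCCCBAABAACBAABAACBCCBCCBCCCBAABAACBAABAABCCCBAABAACBAABAA
k=6  CBCCBCCBCCCBCCBCCCBCCBCCBCCCBCCBCCCBCCBCCBCCCBCCBCCCBCCBCC…BCCCBAABAACBAABAACBCCBCCBCCCBAABAACBAABAABCCCBAABAACBAABAA  (len 239)
k=7  BCCCBCCBCCCBCCBCCCBCCBCCBCCCBCCBCCCBCCBCCBCCCBCCBCCCBCCBCC…BCCCBAABAACBAABAACBCCBCCBCCCBAABAACBAABAABCCCBAABAACBAABAA  (len 577)
k=8  CBCCBCCBCCCBCCBCCCBCCBCCBCCCBCCBCCCBCCBCCBCCCBCCBCCCBCCBCC…BCCCBAABAACBAABAACBCCBCCBCCCBAABAACBAABAABCCCBAABAACBAABAA  (len 1393)
k=9  BCCCBCCBCCCBCCBCCCBCCBCCBCCCBCCBCCCBCCBCCBCCCBCCBCCCBCCBCC…BCCCBAABAACBAABAACBCCBCCBCCCBAABAACBAABAABCCCBAABAACBAABAA  (len 3363)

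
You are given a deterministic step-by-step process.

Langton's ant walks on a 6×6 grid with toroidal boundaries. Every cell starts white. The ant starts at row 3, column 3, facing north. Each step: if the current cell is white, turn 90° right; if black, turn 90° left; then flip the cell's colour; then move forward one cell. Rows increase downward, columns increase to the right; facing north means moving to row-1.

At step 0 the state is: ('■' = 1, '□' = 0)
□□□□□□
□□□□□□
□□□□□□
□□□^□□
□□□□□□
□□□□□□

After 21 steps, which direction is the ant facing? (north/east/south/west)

step 0: □□□□□□
□□□□□□
□□□□□□
□□□^□□
□□□□□□
□□□□□□
step 1: □□□□□□
□□□□□□
□□□□□□
□□□■>□
□□□□□□
□□□□□□
step 2: □□□□□□
□□□□□□
□□□□□□
□□□■■□
□□□□v□
□□□□□□
step 3: □□□□□□
□□□□□□
□□□□□□
□□□■■□
□□□<■□
□□□□□□
step 4: □□□□□□
□□□□□□
□□□□□□
□□□^■□
□□□■■□
□□□□□□
step 5: □□□□□□
□□□□□□
□□□□□□
□□<□■□
□□□■■□
□□□□□□
step 6: □□□□□□
□□□□□□
□□^□□□
□□■□■□
□□□■■□
□□□□□□
step 7: □□□□□□
□□□□□□
□□■>□□
□□■□■□
□□□■■□
□□□□□□
step 8: □□□□□□
□□□□□□
□□■■□□
□□■v■□
□□□■■□
□□□□□□
step 9: □□□□□□
□□□□□□
□□■■□□
□□<■■□
□□□■■□
□□□□□□
step 10: □□□□□□
□□□□□□
□□■■□□
□□□■■□
□□v■■□
□□□□□□
step 11: □□□□□□
□□□□□□
□□■■□□
□□□■■□
□<■■■□
□□□□□□
step 12: □□□□□□
□□□□□□
□□■■□□
□^□■■□
□■■■■□
□□□□□□
step 13: □□□□□□
□□□□□□
□□■■□□
□■>■■□
□■■■■□
□□□□□□
step 14: □□□□□□
□□□□□□
□□■■□□
□■■■■□
□■v■■□
□□□□□□
step 15: □□□□□□
□□□□□□
□□■■□□
□■■■■□
□■□>■□
□□□□□□
step 16: □□□□□□
□□□□□□
□□■■□□
□■■^■□
□■□□■□
□□□□□□
step 17: □□□□□□
□□□□□□
□□■■□□
□■<□■□
□■□□■□
□□□□□□
step 18: □□□□□□
□□□□□□
□□■■□□
□■□□■□
□■v□■□
□□□□□□
step 19: □□□□□□
□□□□□□
□□■■□□
□■□□■□
□<■□■□
□□□□□□
step 20: □□□□□□
□□□□□□
□□■■□□
□■□□■□
□□■□■□
□v□□□□
step 21: □□□□□□
□□□□□□
□□■■□□
□■□□■□
□□■□■□
<■□□□□

west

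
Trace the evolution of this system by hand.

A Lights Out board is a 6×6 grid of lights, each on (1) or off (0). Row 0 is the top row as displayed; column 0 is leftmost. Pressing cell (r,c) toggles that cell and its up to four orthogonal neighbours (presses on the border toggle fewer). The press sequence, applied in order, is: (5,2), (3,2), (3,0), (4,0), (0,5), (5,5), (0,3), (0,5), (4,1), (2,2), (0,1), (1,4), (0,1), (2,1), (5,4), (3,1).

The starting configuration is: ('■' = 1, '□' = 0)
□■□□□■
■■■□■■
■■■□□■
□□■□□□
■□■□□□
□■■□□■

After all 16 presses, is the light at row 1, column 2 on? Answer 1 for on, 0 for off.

0

t=0: □■□□□■
■■■□■■
■■■□□■
□□■□□□
■□■□□□
□■■□□■
t=1: □■□□□■
■■■□■■
■■■□□■
□□■□□□
■□□□□□
□□□■□■
t=2: □■□□□■
■■■□■■
■■□□□■
□■□■□□
■□■□□□
□□□■□■
t=3: □■□□□■
■■■□■■
□■□□□■
■□□■□□
□□■□□□
□□□■□■
t=4: □■□□□■
■■■□■■
□■□□□■
□□□■□□
■■■□□□
■□□■□■
t=5: □■□□■□
■■■□■□
□■□□□■
□□□■□□
■■■□□□
■□□■□■
t=6: □■□□■□
■■■□■□
□■□□□■
□□□■□□
■■■□□■
■□□■■□
t=7: □■■■□□
■■■■■□
□■□□□■
□□□■□□
■■■□□■
■□□■■□
t=8: □■■■■■
■■■■■■
□■□□□■
□□□■□□
■■■□□■
■□□■■□
t=9: □■■■■■
■■■■■■
□■□□□■
□■□■□□
□□□□□■
■■□■■□
t=10: □■■■■■
■■□■■■
□□■■□■
□■■■□□
□□□□□■
■■□■■□
t=11: ■□□■■■
■□□■■■
□□■■□■
□■■■□□
□□□□□■
■■□■■□
t=12: ■□□■□■
■□□□□□
□□■■■■
□■■■□□
□□□□□■
■■□■■□
t=13: □■■■□■
■■□□□□
□□■■■■
□■■■□□
□□□□□■
■■□■■□
t=14: □■■■□■
■□□□□□
■■□■■■
□□■■□□
□□□□□■
■■□■■□
t=15: □■■■□■
■□□□□□
■■□■■■
□□■■□□
□□□□■■
■■□□□■
t=16: □■■■□■
■□□□□□
■□□■■■
■■□■□□
□■□□■■
■■□□□■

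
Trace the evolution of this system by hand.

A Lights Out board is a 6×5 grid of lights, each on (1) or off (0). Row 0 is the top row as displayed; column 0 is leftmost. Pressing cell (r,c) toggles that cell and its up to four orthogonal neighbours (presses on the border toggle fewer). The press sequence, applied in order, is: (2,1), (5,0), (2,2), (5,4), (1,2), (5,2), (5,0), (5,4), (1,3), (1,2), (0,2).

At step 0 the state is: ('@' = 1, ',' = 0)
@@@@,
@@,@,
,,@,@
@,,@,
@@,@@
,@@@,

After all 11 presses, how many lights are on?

17

0) @@@@,
@@,@,
,,@,@
@,,@,
@@,@@
,@@@,
1) @@@@,
@,,@,
@@,,@
@@,@,
@@,@@
,@@@,
2) @@@@,
@,,@,
@@,,@
@@,@,
,@,@@
@,@@,
3) @@@@,
@,@@,
@,@@@
@@@@,
,@,@@
@,@@,
4) @@@@,
@,@@,
@,@@@
@@@@,
,@,@,
@,@,@
5) @@,@,
@@,,,
@,,@@
@@@@,
,@,@,
@,@,@
6) @@,@,
@@,,,
@,,@@
@@@@,
,@@@,
@@,@@
7) @@,@,
@@,,,
@,,@@
@@@@,
@@@@,
,,,@@
8) @@,@,
@@,,,
@,,@@
@@@@,
@@@@@
,,,,,
9) @@,,,
@@@@@
@,,,@
@@@@,
@@@@@
,,,,,
10) @@@,,
@,,,@
@,@,@
@@@@,
@@@@@
,,,,,
11) @,,@,
@,@,@
@,@,@
@@@@,
@@@@@
,,,,,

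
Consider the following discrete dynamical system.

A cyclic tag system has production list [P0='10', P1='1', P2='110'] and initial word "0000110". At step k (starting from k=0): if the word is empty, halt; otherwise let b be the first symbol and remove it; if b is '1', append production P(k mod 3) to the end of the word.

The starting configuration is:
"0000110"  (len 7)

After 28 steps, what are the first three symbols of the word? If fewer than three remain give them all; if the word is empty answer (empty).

t=0: "0000110"  (len 7)
t=1: "000110"  (len 6)
t=2: "00110"  (len 5)
t=3: "0110"  (len 4)
t=4: "110"  (len 3)
t=5: "101"  (len 3)
t=6: "01110"  (len 5)
t=7: "1110"  (len 4)
t=8: "1101"  (len 4)
t=9: "101110"  (len 6)
t=10: "0111010"  (len 7)
t=11: "111010"  (len 6)
t=12: "11010110"  (len 8)
t=13: "101011010"  (len 9)
t=14: "010110101"  (len 9)
t=15: "10110101"  (len 8)
t=16: "011010110"  (len 9)
t=17: "11010110"  (len 8)
t=18: "1010110110"  (len 10)
t=19: "01011011010"  (len 11)
t=20: "1011011010"  (len 10)
t=21: "011011010110"  (len 12)
t=22: "11011010110"  (len 11)
t=23: "10110101101"  (len 11)
t=24: "0110101101110"  (len 13)
t=25: "110101101110"  (len 12)
t=26: "101011011101"  (len 12)
t=27: "01011011101110"  (len 14)
t=28: "1011011101110"  (len 13)

101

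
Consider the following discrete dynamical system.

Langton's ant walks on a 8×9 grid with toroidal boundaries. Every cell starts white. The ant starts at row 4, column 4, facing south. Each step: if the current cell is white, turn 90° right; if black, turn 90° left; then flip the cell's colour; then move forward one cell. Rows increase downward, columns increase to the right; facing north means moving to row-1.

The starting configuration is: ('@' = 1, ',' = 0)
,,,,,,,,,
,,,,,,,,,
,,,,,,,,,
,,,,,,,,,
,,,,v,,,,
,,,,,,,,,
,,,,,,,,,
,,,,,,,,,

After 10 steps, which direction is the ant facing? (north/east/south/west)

north

[0] ,,,,,,,,,
,,,,,,,,,
,,,,,,,,,
,,,,,,,,,
,,,,v,,,,
,,,,,,,,,
,,,,,,,,,
,,,,,,,,,
[1] ,,,,,,,,,
,,,,,,,,,
,,,,,,,,,
,,,,,,,,,
,,,<@,,,,
,,,,,,,,,
,,,,,,,,,
,,,,,,,,,
[2] ,,,,,,,,,
,,,,,,,,,
,,,,,,,,,
,,,^,,,,,
,,,@@,,,,
,,,,,,,,,
,,,,,,,,,
,,,,,,,,,
[3] ,,,,,,,,,
,,,,,,,,,
,,,,,,,,,
,,,@>,,,,
,,,@@,,,,
,,,,,,,,,
,,,,,,,,,
,,,,,,,,,
[4] ,,,,,,,,,
,,,,,,,,,
,,,,,,,,,
,,,@@,,,,
,,,@v,,,,
,,,,,,,,,
,,,,,,,,,
,,,,,,,,,
[5] ,,,,,,,,,
,,,,,,,,,
,,,,,,,,,
,,,@@,,,,
,,,@,>,,,
,,,,,,,,,
,,,,,,,,,
,,,,,,,,,
[6] ,,,,,,,,,
,,,,,,,,,
,,,,,,,,,
,,,@@,,,,
,,,@,@,,,
,,,,,v,,,
,,,,,,,,,
,,,,,,,,,
[7] ,,,,,,,,,
,,,,,,,,,
,,,,,,,,,
,,,@@,,,,
,,,@,@,,,
,,,,<@,,,
,,,,,,,,,
,,,,,,,,,
[8] ,,,,,,,,,
,,,,,,,,,
,,,,,,,,,
,,,@@,,,,
,,,@^@,,,
,,,,@@,,,
,,,,,,,,,
,,,,,,,,,
[9] ,,,,,,,,,
,,,,,,,,,
,,,,,,,,,
,,,@@,,,,
,,,@@>,,,
,,,,@@,,,
,,,,,,,,,
,,,,,,,,,
[10] ,,,,,,,,,
,,,,,,,,,
,,,,,,,,,
,,,@@^,,,
,,,@@,,,,
,,,,@@,,,
,,,,,,,,,
,,,,,,,,,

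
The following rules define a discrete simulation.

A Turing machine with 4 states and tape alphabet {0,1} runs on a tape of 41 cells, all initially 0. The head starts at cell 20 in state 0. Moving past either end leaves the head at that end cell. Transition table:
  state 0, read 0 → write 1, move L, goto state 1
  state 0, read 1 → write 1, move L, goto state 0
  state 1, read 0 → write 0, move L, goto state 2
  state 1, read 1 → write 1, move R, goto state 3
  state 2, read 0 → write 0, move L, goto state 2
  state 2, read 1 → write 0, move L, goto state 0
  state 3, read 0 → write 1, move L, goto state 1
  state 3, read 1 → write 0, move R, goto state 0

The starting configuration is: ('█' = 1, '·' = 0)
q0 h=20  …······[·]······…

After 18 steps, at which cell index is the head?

2

0) q0 h=20  …······[·]······…
1) q1 h=19  …······[·]█·····…
2) q2 h=18  …······[·]·█····…
3) q2 h=17  …······[·]··█···…
4) q2 h=16  …······[·]···█··…
5) q2 h=15  …······[·]····█·…
6) q2 h=14  …······[·]·····█…
7) q2 h=13  …······[·]······…
8) q2 h=12  …······[·]······…
9) q2 h=11  …······[·]······…
10) q2 h=10  …······[·]······…
11) q2 h= 9  …······[·]······…
12) q2 h= 8  …······[·]······…
13) q2 h= 7  …······[·]······…
14) q2 h= 6  |······[·]······…
15) q2 h= 5  |·····[·]······…
16) q2 h= 4  |····[·]······…
17) q2 h= 3  |···[·]······…
18) q2 h= 2  |··[·]······…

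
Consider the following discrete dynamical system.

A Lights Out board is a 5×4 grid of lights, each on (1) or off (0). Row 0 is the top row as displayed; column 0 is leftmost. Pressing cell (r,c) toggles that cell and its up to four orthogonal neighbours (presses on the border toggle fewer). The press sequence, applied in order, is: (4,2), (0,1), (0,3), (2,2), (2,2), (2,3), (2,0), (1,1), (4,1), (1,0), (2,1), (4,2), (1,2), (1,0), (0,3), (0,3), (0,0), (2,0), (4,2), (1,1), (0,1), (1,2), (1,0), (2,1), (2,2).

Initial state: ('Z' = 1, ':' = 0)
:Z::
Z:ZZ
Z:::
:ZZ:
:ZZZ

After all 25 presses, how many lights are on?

11

0) :Z::
Z:ZZ
Z:::
:ZZ:
:ZZZ
1) :Z::
Z:ZZ
Z:::
:Z::
::::
2) Z:Z:
ZZZZ
Z:::
:Z::
::::
3) Z::Z
ZZZ:
Z:::
:Z::
::::
4) Z::Z
ZZ::
ZZZZ
:ZZ:
::::
5) Z::Z
ZZZ:
Z:::
:Z::
::::
6) Z::Z
ZZZZ
Z:ZZ
:Z:Z
::::
7) Z::Z
:ZZZ
:ZZZ
ZZ:Z
::::
8) ZZ:Z
Z::Z
::ZZ
ZZ:Z
::::
9) ZZ:Z
Z::Z
::ZZ
Z::Z
ZZZ:
10) :Z:Z
:Z:Z
Z:ZZ
Z::Z
ZZZ:
11) :Z:Z
:::Z
:Z:Z
ZZ:Z
ZZZ:
12) :Z:Z
:::Z
:Z:Z
ZZZZ
Z::Z
13) :ZZZ
:ZZ:
:ZZZ
ZZZZ
Z::Z
14) ZZZZ
Z:Z:
ZZZZ
ZZZZ
Z::Z
15) ZZ::
Z:ZZ
ZZZZ
ZZZZ
Z::Z
16) ZZZZ
Z:Z:
ZZZZ
ZZZZ
Z::Z
17) ::ZZ
::Z:
ZZZZ
ZZZZ
Z::Z
18) ::ZZ
Z:Z:
::ZZ
:ZZZ
Z::Z
19) ::ZZ
Z:Z:
::ZZ
:Z:Z
ZZZ:
20) :ZZZ
:Z::
:ZZZ
:Z:Z
ZZZ:
21) Z::Z
::::
:ZZZ
:Z:Z
ZZZ:
22) Z:ZZ
:ZZZ
:Z:Z
:Z:Z
ZZZ:
23) ::ZZ
Z:ZZ
ZZ:Z
:Z:Z
ZZZ:
24) ::ZZ
ZZZZ
::ZZ
:::Z
ZZZ:
25) ::ZZ
ZZ:Z
:Z::
::ZZ
ZZZ:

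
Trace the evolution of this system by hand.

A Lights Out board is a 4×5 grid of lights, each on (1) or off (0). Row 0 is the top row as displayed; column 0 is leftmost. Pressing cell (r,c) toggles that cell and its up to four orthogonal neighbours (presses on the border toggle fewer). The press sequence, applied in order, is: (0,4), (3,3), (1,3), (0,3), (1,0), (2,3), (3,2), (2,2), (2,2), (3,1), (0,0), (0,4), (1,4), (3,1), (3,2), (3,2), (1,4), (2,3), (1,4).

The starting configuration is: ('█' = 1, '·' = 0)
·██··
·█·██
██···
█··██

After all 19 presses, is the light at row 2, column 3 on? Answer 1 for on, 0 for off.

0

step 0: ·██··
·█·██
██···
█··██
step 1: ·████
·█·█·
██···
█··██
step 2: ·████
·█·█·
██·█·
█·█··
step 3: ·██·█
·██·█
██···
█·█··
step 4: ·█·█·
·████
██···
█·█··
step 5: ██·█·
█·███
·█···
█·█··
step 6: ██·█·
█·█·█
·████
█·██·
step 7: ██·█·
█·█·█
·█·██
██···
step 8: ██·█·
█···█
··█·█
███··
step 9: ██·█·
█·█·█
·█·██
██···
step 10: ██·█·
█·█·█
···██
··█··
step 11: ···█·
··█·█
···██
··█··
step 12: ····█
··█··
···██
··█··
step 13: ·····
··███
···█·
··█··
step 14: ·····
··███
·█·█·
██···
step 15: ·····
··███
·███·
█·██·
step 16: ·····
··███
·█·█·
██···
step 17: ····█
··█··
·█·██
██···
step 18: ····█
··██·
·██··
██·█·
step 19: ·····
··█·█
·██·█
██·█·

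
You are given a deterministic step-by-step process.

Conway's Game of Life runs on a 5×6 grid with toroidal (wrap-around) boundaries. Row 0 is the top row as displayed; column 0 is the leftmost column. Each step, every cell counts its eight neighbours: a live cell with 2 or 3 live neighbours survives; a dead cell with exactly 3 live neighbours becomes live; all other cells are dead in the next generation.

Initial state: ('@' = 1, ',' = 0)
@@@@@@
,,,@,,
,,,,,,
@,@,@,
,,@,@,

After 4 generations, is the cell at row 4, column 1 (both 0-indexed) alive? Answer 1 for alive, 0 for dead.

1

k=0  @@@@@@
,,,@,,
,,,,,,
@,@,@,
,,@,@,
k=1  @@,,,@
@@,@,@
,,,@,,
,@,,,@
,,,,,,
k=2  ,@@,@@
,@,,,@
,@,,,@
,,,,,,
,@,,,@
k=3  ,@@,@@
,@,,,@
,,,,,,
,,,,,,
,@@,@@
k=4  ,,,,,,
,@@,@@
,,,,,,
,,,,,,
,@@,@@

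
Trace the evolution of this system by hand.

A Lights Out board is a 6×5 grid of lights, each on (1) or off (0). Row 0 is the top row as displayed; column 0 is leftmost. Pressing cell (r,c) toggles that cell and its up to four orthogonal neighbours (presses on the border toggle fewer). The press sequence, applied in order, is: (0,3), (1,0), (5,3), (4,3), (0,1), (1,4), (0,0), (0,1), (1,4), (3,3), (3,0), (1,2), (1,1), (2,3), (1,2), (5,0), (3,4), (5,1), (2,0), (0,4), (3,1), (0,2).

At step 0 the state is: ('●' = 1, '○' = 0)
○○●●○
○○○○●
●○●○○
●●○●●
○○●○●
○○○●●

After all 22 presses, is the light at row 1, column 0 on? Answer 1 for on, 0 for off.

0

step 0: ○○●●○
○○○○●
●○●○○
●●○●●
○○●○●
○○○●●
step 1: ○○○○●
○○○●●
●○●○○
●●○●●
○○●○●
○○○●●
step 2: ●○○○●
●●○●●
○○●○○
●●○●●
○○●○●
○○○●●
step 3: ●○○○●
●●○●●
○○●○○
●●○●●
○○●●●
○○●○○
step 4: ●○○○●
●●○●●
○○●○○
●●○○●
○○○○○
○○●●○
step 5: ○●●○●
●○○●●
○○●○○
●●○○●
○○○○○
○○●●○
step 6: ○●●○○
●○○○○
○○●○●
●●○○●
○○○○○
○○●●○
step 7: ●○●○○
○○○○○
○○●○●
●●○○●
○○○○○
○○●●○
step 8: ○●○○○
○●○○○
○○●○●
●●○○●
○○○○○
○○●●○
step 9: ○●○○●
○●○●●
○○●○○
●●○○●
○○○○○
○○●●○
step 10: ○●○○●
○●○●●
○○●●○
●●●●○
○○○●○
○○●●○
step 11: ○●○○●
○●○●●
●○●●○
○○●●○
●○○●○
○○●●○
step 12: ○●●○●
○○●○●
●○○●○
○○●●○
●○○●○
○○●●○
step 13: ○○●○●
●●○○●
●●○●○
○○●●○
●○○●○
○○●●○
step 14: ○○●○●
●●○●●
●●●○●
○○●○○
●○○●○
○○●●○
step 15: ○○○○●
●○●○●
●●○○●
○○●○○
●○○●○
○○●●○
step 16: ○○○○●
●○●○●
●●○○●
○○●○○
○○○●○
●●●●○
step 17: ○○○○●
●○●○●
●●○○○
○○●●●
○○○●●
●●●●○
step 18: ○○○○●
●○●○●
●●○○○
○○●●●
○●○●●
○○○●○
step 19: ○○○○●
○○●○●
○○○○○
●○●●●
○●○●●
○○○●○
step 20: ○○○●○
○○●○○
○○○○○
●○●●●
○●○●●
○○○●○
step 21: ○○○●○
○○●○○
○●○○○
○●○●●
○○○●●
○○○●○
step 22: ○●●○○
○○○○○
○●○○○
○●○●●
○○○●●
○○○●○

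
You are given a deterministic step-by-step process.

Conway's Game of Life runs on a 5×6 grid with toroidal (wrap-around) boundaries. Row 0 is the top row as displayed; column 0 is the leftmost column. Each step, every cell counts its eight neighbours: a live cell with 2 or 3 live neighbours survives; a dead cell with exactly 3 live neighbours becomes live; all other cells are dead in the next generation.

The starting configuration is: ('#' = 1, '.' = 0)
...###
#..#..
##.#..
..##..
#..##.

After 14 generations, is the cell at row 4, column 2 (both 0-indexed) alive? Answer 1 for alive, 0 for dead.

0) ...###
#..#..
##.#..
..##..
#..##.
1) #.#...
##.#..
##.##.
#....#
......
2) #.#...
...##.
...##.
##..##
##...#
3) #.###.
..#.##
#.#...
.###..
..#.#.
4) ..#...
#.#.#.
#...##
......
....##
5) .#..#.
#...#.
##.##.
#.....
......
6) .....#
#.#.#.
##.##.
##...#
......
7) .....#
#.#.#.
...##.
.##.##
.....#
8) #...##
....#.
#.....
#.#..#
.....#
9) #...#.
#...#.
##....
##...#
.#....
10) ##....
#.....
......
..#..#
.#....
11) ##....
##....
......
......
.##...
12) ......
##....
......
......
###...
13) ..#...
......
......
.#....
.#....
14) ......
......
......
......
.##...

1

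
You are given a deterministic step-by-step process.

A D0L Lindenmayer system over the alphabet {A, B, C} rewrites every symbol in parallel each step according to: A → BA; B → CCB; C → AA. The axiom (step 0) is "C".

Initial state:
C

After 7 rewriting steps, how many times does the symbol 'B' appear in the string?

t=0: C
t=1: AA
t=2: BABA
t=3: CCBBACCBBA
t=4: AAAACCBCCBBAAAAACCBCCBBA
t=5: BABABABAAAAACCBAAAACCBCCBBABABABABAAAAACCBAAAACCBCCBBA
t=6: CCBBACCBBACCBBACCBBABABABABAAAAACCBBABABABAAAAACCBAAAACCBC…ACCBBACCBBACCBBABABABABAAAAACCBBABABABAAAAACCBAAAACCBCCBBA  (len 124)
t=7: AAAACCBCCBBAAAAACCBCCBBAAAAACCBCCBBAAAAACCBCCBBACCBBACCBBA…ACCBBACCBBACCBBABABABABAAAAACCBBABABABAAAAACCBAAAACCBCCBBA  (len 290)

92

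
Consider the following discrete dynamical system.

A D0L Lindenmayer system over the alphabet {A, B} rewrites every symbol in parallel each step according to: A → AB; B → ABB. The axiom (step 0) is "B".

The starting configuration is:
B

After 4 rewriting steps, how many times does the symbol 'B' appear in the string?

k=0  B
k=1  ABB
k=2  ABABBABB
k=3  ABABBABABBABBABABBABB
k=4  ABABBABABBABBABABBABABBABBABABBABBABABBABABBABBABABBABB

34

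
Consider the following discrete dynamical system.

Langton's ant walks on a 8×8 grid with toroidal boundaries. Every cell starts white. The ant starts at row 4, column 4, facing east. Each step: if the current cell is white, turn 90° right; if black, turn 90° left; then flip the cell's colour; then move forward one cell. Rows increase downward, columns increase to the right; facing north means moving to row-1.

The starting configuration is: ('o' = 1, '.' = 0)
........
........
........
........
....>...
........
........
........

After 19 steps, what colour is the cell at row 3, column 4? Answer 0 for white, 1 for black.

[0] ........
........
........
........
....>...
........
........
........
[1] ........
........
........
........
....o...
....v...
........
........
[2] ........
........
........
........
....o...
...<o...
........
........
[3] ........
........
........
........
...^o...
...oo...
........
........
[4] ........
........
........
........
...o>...
...oo...
........
........
[5] ........
........
........
....^...
...o....
...oo...
........
........
[6] ........
........
........
....o>..
...o....
...oo...
........
........
[7] ........
........
........
....oo..
...o.v..
...oo...
........
........
[8] ........
........
........
....oo..
...o<o..
...oo...
........
........
[9] ........
........
........
....^o..
...ooo..
...oo...
........
........
[10] ........
........
........
...<.o..
...ooo..
...oo...
........
........
[11] ........
........
...^....
...o.o..
...ooo..
...oo...
........
........
[12] ........
........
...o>...
...o.o..
...ooo..
...oo...
........
........
[13] ........
........
...oo...
...ovo..
...ooo..
...oo...
........
........
[14] ........
........
...oo...
...<oo..
...ooo..
...oo...
........
........
[15] ........
........
...oo...
....oo..
...voo..
...oo...
........
........
[16] ........
........
...oo...
....oo..
....>o..
...oo...
........
........
[17] ........
........
...oo...
....^o..
.....o..
...oo...
........
........
[18] ........
........
...oo...
...<.o..
.....o..
...oo...
........
........
[19] ........
........
...^o...
...o.o..
.....o..
...oo...
........
........

0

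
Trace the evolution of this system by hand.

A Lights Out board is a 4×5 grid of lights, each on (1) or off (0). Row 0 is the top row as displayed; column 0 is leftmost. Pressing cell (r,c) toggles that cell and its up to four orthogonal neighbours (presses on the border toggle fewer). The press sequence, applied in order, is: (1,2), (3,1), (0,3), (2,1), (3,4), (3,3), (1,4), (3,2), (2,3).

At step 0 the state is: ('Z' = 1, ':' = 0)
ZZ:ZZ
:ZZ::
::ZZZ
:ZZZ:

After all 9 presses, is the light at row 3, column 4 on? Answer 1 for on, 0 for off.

0

t=0: ZZ:ZZ
:ZZ::
::ZZZ
:ZZZ:
t=1: ZZZZZ
:::Z:
:::ZZ
:ZZZ:
t=2: ZZZZZ
:::Z:
:Z:ZZ
Z::Z:
t=3: ZZ:::
:::::
:Z:ZZ
Z::Z:
t=4: ZZ:::
:Z:::
Z:ZZZ
ZZ:Z:
t=5: ZZ:::
:Z:::
Z:ZZ:
ZZ::Z
t=6: ZZ:::
:Z:::
Z:Z::
ZZZZ:
t=7: ZZ::Z
:Z:ZZ
Z:Z:Z
ZZZZ:
t=8: ZZ::Z
:Z:ZZ
Z:::Z
Z::::
t=9: ZZ::Z
:Z::Z
Z:ZZ:
Z::Z:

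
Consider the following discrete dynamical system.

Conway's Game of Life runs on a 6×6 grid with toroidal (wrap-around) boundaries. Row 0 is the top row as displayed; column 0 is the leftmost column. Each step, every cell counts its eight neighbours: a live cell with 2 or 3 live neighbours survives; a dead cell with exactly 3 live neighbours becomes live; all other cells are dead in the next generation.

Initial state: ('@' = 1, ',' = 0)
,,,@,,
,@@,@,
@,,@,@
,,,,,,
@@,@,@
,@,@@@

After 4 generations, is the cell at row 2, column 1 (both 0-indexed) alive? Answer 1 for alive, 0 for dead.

t=0: ,,,@,,
,@@,@,
@,,@,@
,,,,,,
@@,@,@
,@,@@@
t=1: @@,,,@
@@@,@@
@@@@@@
,@@,,,
,@,@,@
,@,@,@
t=2: ,,,@,,
,,,,,,
,,,,,,
,,,,,,
,@,@,,
,@,,,@
t=3: ,,,,,,
,,,,,,
,,,,,,
,,,,,,
@,@,,,
@,,,@,
t=4: ,,,,,,
,,,,,,
,,,,,,
,,,,,,
,@,,,@
,@,,,@

0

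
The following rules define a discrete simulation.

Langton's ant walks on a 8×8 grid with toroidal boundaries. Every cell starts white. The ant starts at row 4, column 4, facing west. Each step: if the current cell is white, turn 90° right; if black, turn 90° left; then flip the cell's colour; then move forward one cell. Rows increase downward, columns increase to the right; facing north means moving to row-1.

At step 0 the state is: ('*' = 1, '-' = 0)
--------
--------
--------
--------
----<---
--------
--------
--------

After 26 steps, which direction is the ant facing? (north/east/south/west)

0) --------
--------
--------
--------
----<---
--------
--------
--------
1) --------
--------
--------
----^---
----*---
--------
--------
--------
2) --------
--------
--------
----*>--
----*---
--------
--------
--------
3) --------
--------
--------
----**--
----*v--
--------
--------
--------
4) --------
--------
--------
----**--
----<*--
--------
--------
--------
5) --------
--------
--------
----**--
-----*--
----v---
--------
--------
6) --------
--------
--------
----**--
-----*--
---<*---
--------
--------
7) --------
--------
--------
----**--
---^-*--
---**---
--------
--------
8) --------
--------
--------
----**--
---*>*--
---**---
--------
--------
9) --------
--------
--------
----**--
---***--
---*v---
--------
--------
10) --------
--------
--------
----**--
---***--
---*->--
--------
--------
11) --------
--------
--------
----**--
---***--
---*-*--
-----v--
--------
12) --------
--------
--------
----**--
---***--
---*-*--
----<*--
--------
13) --------
--------
--------
----**--
---***--
---*^*--
----**--
--------
14) --------
--------
--------
----**--
---***--
---**>--
----**--
--------
15) --------
--------
--------
----**--
---**^--
---**---
----**--
--------
16) --------
--------
--------
----**--
---*<---
---**---
----**--
--------
17) --------
--------
--------
----**--
---*----
---*v---
----**--
--------
18) --------
--------
--------
----**--
---*----
---*->--
----**--
--------
19) --------
--------
--------
----**--
---*----
---*-*--
----*v--
--------
20) --------
--------
--------
----**--
---*----
---*-*--
----*->-
--------
21) --------
--------
--------
----**--
---*----
---*-*--
----*-*-
------v-
22) --------
--------
--------
----**--
---*----
---*-*--
----*-*-
-----<*-
23) --------
--------
--------
----**--
---*----
---*-*--
----*^*-
-----**-
24) --------
--------
--------
----**--
---*----
---*-*--
----**>-
-----**-
25) --------
--------
--------
----**--
---*----
---*-*^-
----**--
-----**-
26) --------
--------
--------
----**--
---*----
---*-**>
----**--
-----**-

east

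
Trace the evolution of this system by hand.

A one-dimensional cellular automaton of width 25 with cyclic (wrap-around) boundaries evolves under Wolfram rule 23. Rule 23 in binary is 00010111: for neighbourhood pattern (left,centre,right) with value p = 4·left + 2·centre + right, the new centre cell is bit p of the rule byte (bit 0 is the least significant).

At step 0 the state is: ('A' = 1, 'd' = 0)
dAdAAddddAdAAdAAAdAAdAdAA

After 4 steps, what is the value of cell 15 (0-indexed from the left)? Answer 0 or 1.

1

gen 0: dAdAAddddAdAAdAAAdAAdAdAA
gen 1: dAdddAAAAAdddddddddddAddd
gen 2: AAAAAdddddAAAAAAAAAAAAAAA
gen 3: dddddAAAAAddddddddddddddd
gen 4: AAAAAdddddAAAAAAAAAAAAAAA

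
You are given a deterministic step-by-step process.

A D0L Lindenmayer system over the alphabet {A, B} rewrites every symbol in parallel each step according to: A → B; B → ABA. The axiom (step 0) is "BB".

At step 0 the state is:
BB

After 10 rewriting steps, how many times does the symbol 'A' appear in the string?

1364

step 0: BB
step 1: ABAABA
step 2: BABABBABAB
step 3: ABABABABABAABABABABABA
step 4: BABABABABABABABABABABBABABABABABABABABABAB
step 5: ABABABABABABABABABABABABABABABABABABABABABAABABABABABABABABABABABABABABABABABABABABABA
step 6: BABABABABABABABABABABABABABABABABABABABABABABABABABABABABA…ABABABABABABABABABABABABABABABABABABABABABABABABABABABABAB  (len 170)
step 7: ABABABABABABABABABABABABABABABABABABABABABABABABABABABABAB…BABABABABABABABABABABABABABABABABABABABABABABABABABABABABA  (len 342)
step 8: BABABABABABABABABABABABABABABABABABABABABABABABABABABABABA…ABABABABABABABABABABABABABABABABABABABABABABABABABABABABAB  (len 682)
step 9: ABABABABABABABABABABABABABABABABABABABABABABABABABABABABAB…BABABABABABABABABABABABABABABABABABABABABABABABABABABABABA  (len 1366)
step 10: BABABABABABABABABABABABABABABABABABABABABABABABABABABABABA…ABABABABABABABABABABABABABABABABABABABABABABABABABABABABAB  (len 2730)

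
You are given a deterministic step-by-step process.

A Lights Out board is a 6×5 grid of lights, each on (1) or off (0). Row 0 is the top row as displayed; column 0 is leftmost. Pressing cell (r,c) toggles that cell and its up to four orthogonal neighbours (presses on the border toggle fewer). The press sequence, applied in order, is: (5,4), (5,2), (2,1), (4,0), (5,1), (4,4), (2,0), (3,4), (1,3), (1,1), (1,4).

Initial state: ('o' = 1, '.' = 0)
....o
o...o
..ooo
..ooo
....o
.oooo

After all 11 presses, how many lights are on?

step 0: ....o
o...o
..ooo
..ooo
....o
.oooo
step 1: ....o
o...o
..ooo
..ooo
.....
.oo..
step 2: ....o
o...o
..ooo
..ooo
..o..
...o.
step 3: ....o
oo..o
oo.oo
.oooo
..o..
...o.
step 4: ....o
oo..o
oo.oo
ooooo
ooo..
o..o.
step 5: ....o
oo..o
oo.oo
ooooo
o.o..
.ooo.
step 6: ....o
oo..o
oo.oo
oooo.
o.ooo
.oooo
step 7: ....o
.o..o
...oo
.ooo.
o.ooo
.oooo
step 8: ....o
.o..o
...o.
.oo.o
o.oo.
.oooo
step 9: ...oo
.ooo.
.....
.oo.o
o.oo.
.oooo
step 10: .o.oo
o..o.
.o...
.oo.o
o.oo.
.oooo
step 11: .o.o.
o...o
.o..o
.oo.o
o.oo.
.oooo

16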